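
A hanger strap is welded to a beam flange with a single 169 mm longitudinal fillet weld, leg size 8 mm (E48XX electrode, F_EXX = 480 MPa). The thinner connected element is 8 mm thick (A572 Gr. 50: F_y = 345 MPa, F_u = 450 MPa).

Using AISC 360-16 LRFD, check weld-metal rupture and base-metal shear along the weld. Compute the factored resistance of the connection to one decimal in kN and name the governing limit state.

206.5 kN (weld metal governs)

Weld metal: throat = 0.707×8 = 5.656 mm, L = 169 mm. φR_n = 0.75 × 0.6 × 480 × 5.656 × 169 = 206.5 kN.
Base metal shear (8 mm plate): yield φR_n = 1.0×0.6×345×8×169 = 279.9 kN; rupture φR_n = 0.75×0.6×450×8×169 = 273.8 kN; take 273.8 kN (rupture).
Governing: min(206.5, 273.8) = 206.5 kN → weld metal.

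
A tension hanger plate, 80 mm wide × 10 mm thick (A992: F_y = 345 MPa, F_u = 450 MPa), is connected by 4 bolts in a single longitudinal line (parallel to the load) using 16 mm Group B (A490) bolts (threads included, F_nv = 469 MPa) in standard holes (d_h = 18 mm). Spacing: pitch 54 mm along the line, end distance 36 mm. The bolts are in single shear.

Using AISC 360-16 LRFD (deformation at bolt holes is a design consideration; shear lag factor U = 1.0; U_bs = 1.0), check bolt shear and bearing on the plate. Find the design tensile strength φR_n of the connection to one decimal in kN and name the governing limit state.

Bolt shear: A_b = π(16)²/4 = 201.06 mm². φR_n = 0.75 × 469 × 201.06 × 4 × 1 = 282.9 kN.
Bearing (10 mm plate, F_u = 450 MPa): end bolts L_c = 36 − 18/2 = 27, R_n = min(1.2×27×10×450, 2.4×16×10×450) = 145.8 kN/bolt; interior L_c = 54 − 18 = 36, R_n = 172.8 kN/bolt. φR_n = 0.75 × (1×145.8 + 3×172.8) = 498.2 kN.
Governing: min(282.9, 498.2) = 282.9 kN → bolt shear.

282.9 kN (bolt shear governs)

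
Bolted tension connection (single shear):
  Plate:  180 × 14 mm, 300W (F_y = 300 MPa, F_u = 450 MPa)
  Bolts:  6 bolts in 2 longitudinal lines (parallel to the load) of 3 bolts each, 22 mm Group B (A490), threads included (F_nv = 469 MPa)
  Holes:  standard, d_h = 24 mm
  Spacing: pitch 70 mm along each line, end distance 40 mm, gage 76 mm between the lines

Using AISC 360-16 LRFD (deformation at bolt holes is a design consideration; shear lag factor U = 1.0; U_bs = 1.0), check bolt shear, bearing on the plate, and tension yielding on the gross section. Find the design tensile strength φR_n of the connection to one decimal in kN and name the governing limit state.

Bolt shear: A_b = π(22)²/4 = 380.13 mm². φR_n = 0.75 × 469 × 380.13 × 6 × 1 = 802.3 kN.
Bearing (14 mm plate, F_u = 450 MPa): end bolts L_c = 40 − 24/2 = 28, R_n = min(1.2×28×14×450, 2.4×22×14×450) = 211.68 kN/bolt; interior L_c = 70 − 24 = 46, R_n = 332.64 kN/bolt. φR_n = 0.75 × (2×211.68 + 4×332.64) = 1315.4 kN.
Tension yield (gross): A_g = 180×14 = 2520 mm². φR_n = 0.90 × 300 × 2520 = 680.4 kN.
Governing: min(802.3, 1315.4, 680.4) = 680.4 kN → gross-section yield.

680.4 kN (gross-section yield governs)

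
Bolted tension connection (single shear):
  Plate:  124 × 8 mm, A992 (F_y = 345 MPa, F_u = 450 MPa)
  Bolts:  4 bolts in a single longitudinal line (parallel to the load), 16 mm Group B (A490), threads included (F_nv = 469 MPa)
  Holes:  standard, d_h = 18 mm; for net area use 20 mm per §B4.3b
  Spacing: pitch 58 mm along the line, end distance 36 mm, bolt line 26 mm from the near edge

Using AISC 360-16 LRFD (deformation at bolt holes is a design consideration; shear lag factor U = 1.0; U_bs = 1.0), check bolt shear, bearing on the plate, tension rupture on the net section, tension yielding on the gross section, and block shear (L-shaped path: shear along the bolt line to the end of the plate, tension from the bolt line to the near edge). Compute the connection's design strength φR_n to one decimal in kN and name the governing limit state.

270.0 kN (block shear governs)

Bolt shear: A_b = π(16)²/4 = 201.06 mm². φR_n = 0.75 × 469 × 201.06 × 4 × 1 = 282.9 kN.
Bearing (8 mm plate, F_u = 450 MPa): end bolts L_c = 36 − 18/2 = 27, R_n = min(1.2×27×8×450, 2.4×16×8×450) = 116.64 kN/bolt; interior L_c = 58 − 18 = 40, R_n = 138.24 kN/bolt. φR_n = 0.75 × (1×116.64 + 3×138.24) = 398.5 kN.
Tension rupture (net): A_n = (124 − 1×20)×8 = 832 mm² (U = 1.0, A_e = A_n). φR_n = 0.75 × 450 × 832 = 280.8 kN.
Tension yield (gross): A_g = 124×8 = 992 mm². φR_n = 0.90 × 345 × 992 = 308.0 kN.
Block shear: shear path 1×[36+3×58] = 1×210 mm, A_gv = 1680, A_nv = 1×(210 − 3.5×20)×8 = 1120 mm²; tension to near edge: (26 − 0.5×20)×8 = 128 mm². R_n = min(0.6×450×1120, 0.6×345×1680) + 1.0×450×128 = min(302.4, 347.76) + 57.6 = 360 kN. φR_n = 0.75 × 360 = 270.0 kN.
Governing: min(282.9, 398.5, 280.8, 308.0, 270.0) = 270.0 kN → block shear.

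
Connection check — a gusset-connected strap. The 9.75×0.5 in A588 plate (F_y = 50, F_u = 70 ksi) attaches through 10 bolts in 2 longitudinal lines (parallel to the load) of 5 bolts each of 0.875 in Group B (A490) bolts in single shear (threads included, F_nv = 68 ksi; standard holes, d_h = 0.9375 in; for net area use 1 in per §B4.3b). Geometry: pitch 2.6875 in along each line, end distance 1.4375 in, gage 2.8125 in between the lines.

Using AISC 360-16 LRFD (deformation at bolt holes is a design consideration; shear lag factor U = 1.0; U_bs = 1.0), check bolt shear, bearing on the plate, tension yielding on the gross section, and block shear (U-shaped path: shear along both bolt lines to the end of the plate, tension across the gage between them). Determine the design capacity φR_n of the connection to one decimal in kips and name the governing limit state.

Bolt shear: A_b = π(0.875)²/4 = 0.60132 in². φR_n = 0.75 × 68 × 0.60132 × 10 × 1 = 306.7 kips.
Bearing (0.5 in plate, F_u = 70 ksi): end bolts L_c = 1.4375 − 0.9375/2 = 0.96875, R_n = min(1.2×0.96875×0.5×70, 2.4×0.875×0.5×70) = 40.688 kips/bolt; interior L_c = 2.6875 − 0.9375 = 1.75, R_n = 73.5 kips/bolt. φR_n = 0.75 × (2×40.688 + 8×73.5) = 502.0 kips.
Tension yield (gross): A_g = 9.75×0.5 = 4.875 in². φR_n = 0.90 × 50 × 4.875 = 219.4 kips.
Block shear: shear path 2×[1.4375+4×2.6875] = 2×12.1875 in, A_gv = 12.188, A_nv = 2×(12.1875 − 4.5×1)×0.5 = 7.6875 in²; tension across gage: (2.8125 − 1×1)×0.5 = 0.90625 in². R_n = min(0.6×70×7.6875, 0.6×50×12.188) + 1.0×70×0.90625 = min(322.88, 365.64) + 63.438 = 386.32 kips. φR_n = 0.75 × 386.32 = 289.7 kips.
Governing: min(306.7, 502.0, 219.4, 289.7) = 219.4 kips → gross-section yield.

219.4 kips (gross-section yield governs)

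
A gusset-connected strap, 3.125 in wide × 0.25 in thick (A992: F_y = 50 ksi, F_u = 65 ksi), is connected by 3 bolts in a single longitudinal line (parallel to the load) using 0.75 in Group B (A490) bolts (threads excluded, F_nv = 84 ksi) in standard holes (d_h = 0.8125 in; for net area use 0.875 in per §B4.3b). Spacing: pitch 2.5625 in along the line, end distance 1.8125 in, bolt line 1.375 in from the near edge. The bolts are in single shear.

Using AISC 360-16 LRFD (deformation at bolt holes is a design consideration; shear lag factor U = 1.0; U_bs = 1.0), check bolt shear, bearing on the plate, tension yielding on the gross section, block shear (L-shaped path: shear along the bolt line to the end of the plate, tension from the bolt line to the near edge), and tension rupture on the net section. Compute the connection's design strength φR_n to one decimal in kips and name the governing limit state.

27.4 kips (net-section rupture governs)

Bolt shear: A_b = π(0.75)²/4 = 0.44179 in². φR_n = 0.75 × 84 × 0.44179 × 3 × 1 = 83.5 kips.
Bearing (0.25 in plate, F_u = 65 ksi): end bolts L_c = 1.8125 − 0.8125/2 = 1.40625, R_n = min(1.2×1.40625×0.25×65, 2.4×0.75×0.25×65) = 27.422 kips/bolt; interior L_c = 2.5625 − 0.8125 = 1.75, R_n = 29.25 kips/bolt. φR_n = 0.75 × (1×27.422 + 2×29.25) = 64.4 kips.
Tension yield (gross): A_g = 3.125×0.25 = 0.78125 in². φR_n = 0.90 × 50 × 0.78125 = 35.2 kips.
Block shear: shear path 1×[1.8125+2×2.5625] = 1×6.9375 in, A_gv = 1.7344, A_nv = 1×(6.9375 − 2.5×0.875)×0.25 = 1.1875 in²; tension to near edge: (1.375 − 0.5×0.875)×0.25 = 0.23438 in². R_n = min(0.6×65×1.1875, 0.6×50×1.7344) + 1.0×65×0.23438 = min(46.313, 52.032) + 15.235 = 61.548 kips. φR_n = 0.75 × 61.548 = 46.2 kips.
Tension rupture (net): A_n = (3.125 − 1×0.875)×0.25 = 0.5625 in² (U = 1.0, A_e = A_n). φR_n = 0.75 × 65 × 0.5625 = 27.4 kips.
Governing: min(83.5, 64.4, 35.2, 46.2, 27.4) = 27.4 kips → net-section rupture.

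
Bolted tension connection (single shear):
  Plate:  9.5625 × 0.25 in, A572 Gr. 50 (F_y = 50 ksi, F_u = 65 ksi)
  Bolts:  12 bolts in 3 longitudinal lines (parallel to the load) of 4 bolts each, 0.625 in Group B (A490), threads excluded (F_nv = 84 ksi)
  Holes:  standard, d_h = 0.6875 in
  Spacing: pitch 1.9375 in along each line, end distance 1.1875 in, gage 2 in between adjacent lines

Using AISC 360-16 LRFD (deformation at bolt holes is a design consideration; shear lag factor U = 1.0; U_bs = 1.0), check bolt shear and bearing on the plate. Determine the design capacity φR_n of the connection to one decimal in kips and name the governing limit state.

201.6 kips (bearing governs)

Bolt shear: A_b = π(0.625)²/4 = 0.3068 in². φR_n = 0.75 × 84 × 0.3068 × 12 × 1 = 231.9 kips.
Bearing (0.25 in plate, F_u = 65 ksi): end bolts L_c = 1.1875 − 0.6875/2 = 0.84375, R_n = min(1.2×0.84375×0.25×65, 2.4×0.625×0.25×65) = 16.453 kips/bolt; interior L_c = 1.9375 − 0.6875 = 1.25, R_n = 24.375 kips/bolt. φR_n = 0.75 × (3×16.453 + 9×24.375) = 201.6 kips.
Governing: min(231.9, 201.6) = 201.6 kips → bearing.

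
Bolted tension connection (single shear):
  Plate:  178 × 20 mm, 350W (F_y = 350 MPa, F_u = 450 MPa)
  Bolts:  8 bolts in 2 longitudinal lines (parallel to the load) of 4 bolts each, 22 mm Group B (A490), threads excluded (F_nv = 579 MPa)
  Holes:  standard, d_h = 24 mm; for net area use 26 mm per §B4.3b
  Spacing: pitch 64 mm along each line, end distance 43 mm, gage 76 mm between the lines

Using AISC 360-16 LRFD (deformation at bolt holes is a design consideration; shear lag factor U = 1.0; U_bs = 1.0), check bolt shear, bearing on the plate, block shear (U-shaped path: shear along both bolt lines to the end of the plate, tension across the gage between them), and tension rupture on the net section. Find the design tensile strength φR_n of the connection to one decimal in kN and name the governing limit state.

Bolt shear: A_b = π(22)²/4 = 380.13 mm². φR_n = 0.75 × 579 × 380.13 × 8 × 1 = 1320.6 kN.
Bearing (20 mm plate, F_u = 450 MPa): end bolts L_c = 43 − 24/2 = 31, R_n = min(1.2×31×20×450, 2.4×22×20×450) = 334.8 kN/bolt; interior L_c = 64 − 24 = 40, R_n = 432 kN/bolt. φR_n = 0.75 × (2×334.8 + 6×432) = 2446.2 kN.
Block shear: shear path 2×[43+3×64] = 2×235 mm, A_gv = 9400, A_nv = 2×(235 − 3.5×26)×20 = 5760 mm²; tension across gage: (76 − 1×26)×20 = 1000 mm². R_n = min(0.6×450×5760, 0.6×350×9400) + 1.0×450×1000 = min(1555.2, 1974) + 450 = 2005.2 kN. φR_n = 0.75 × 2005.2 = 1503.9 kN.
Tension rupture (net): A_n = (178 − 2×26)×20 = 2520 mm² (U = 1.0, A_e = A_n). φR_n = 0.75 × 450 × 2520 = 850.5 kN.
Governing: min(1320.6, 2446.2, 1503.9, 850.5) = 850.5 kN → net-section rupture.

850.5 kN (net-section rupture governs)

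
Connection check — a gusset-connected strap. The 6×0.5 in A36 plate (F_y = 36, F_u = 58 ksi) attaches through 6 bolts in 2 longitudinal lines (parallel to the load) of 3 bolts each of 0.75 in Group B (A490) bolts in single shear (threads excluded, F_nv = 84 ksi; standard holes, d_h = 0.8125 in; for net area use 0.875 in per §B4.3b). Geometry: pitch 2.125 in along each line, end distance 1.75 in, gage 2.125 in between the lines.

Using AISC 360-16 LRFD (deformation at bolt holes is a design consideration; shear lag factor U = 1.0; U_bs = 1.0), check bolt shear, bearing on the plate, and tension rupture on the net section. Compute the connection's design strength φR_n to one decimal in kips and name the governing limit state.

92.4 kips (net-section rupture governs)

Bolt shear: A_b = π(0.75)²/4 = 0.44179 in². φR_n = 0.75 × 84 × 0.44179 × 6 × 1 = 167.0 kips.
Bearing (0.5 in plate, F_u = 58 ksi): end bolts L_c = 1.75 − 0.8125/2 = 1.34375, R_n = min(1.2×1.34375×0.5×58, 2.4×0.75×0.5×58) = 46.763 kips/bolt; interior L_c = 2.125 − 0.8125 = 1.3125, R_n = 45.675 kips/bolt. φR_n = 0.75 × (2×46.763 + 4×45.675) = 207.2 kips.
Tension rupture (net): A_n = (6 − 2×0.875)×0.5 = 2.125 in² (U = 1.0, A_e = A_n). φR_n = 0.75 × 58 × 2.125 = 92.4 kips.
Governing: min(167.0, 207.2, 92.4) = 92.4 kips → net-section rupture.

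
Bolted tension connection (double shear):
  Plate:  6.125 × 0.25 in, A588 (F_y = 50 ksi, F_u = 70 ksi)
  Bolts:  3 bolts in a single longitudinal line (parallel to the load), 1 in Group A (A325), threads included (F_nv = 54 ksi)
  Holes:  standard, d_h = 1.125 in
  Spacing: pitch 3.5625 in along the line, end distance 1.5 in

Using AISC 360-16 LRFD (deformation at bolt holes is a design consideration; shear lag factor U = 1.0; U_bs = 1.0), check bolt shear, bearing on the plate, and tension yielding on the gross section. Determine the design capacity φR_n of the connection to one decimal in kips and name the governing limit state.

68.9 kips (gross-section yield governs)

Bolt shear: A_b = π(1)²/4 = 0.7854 in². φR_n = 0.75 × 54 × 0.7854 × 3 × 2 = 190.9 kips.
Bearing (0.25 in plate, F_u = 70 ksi): end bolts L_c = 1.5 − 1.125/2 = 0.9375, R_n = min(1.2×0.9375×0.25×70, 2.4×1×0.25×70) = 19.688 kips/bolt; interior L_c = 3.5625 − 1.125 = 2.4375, R_n = 42 kips/bolt. φR_n = 0.75 × (1×19.688 + 2×42) = 77.8 kips.
Tension yield (gross): A_g = 6.125×0.25 = 1.5313 in². φR_n = 0.90 × 50 × 1.5313 = 68.9 kips.
Governing: min(190.9, 77.8, 68.9) = 68.9 kips → gross-section yield.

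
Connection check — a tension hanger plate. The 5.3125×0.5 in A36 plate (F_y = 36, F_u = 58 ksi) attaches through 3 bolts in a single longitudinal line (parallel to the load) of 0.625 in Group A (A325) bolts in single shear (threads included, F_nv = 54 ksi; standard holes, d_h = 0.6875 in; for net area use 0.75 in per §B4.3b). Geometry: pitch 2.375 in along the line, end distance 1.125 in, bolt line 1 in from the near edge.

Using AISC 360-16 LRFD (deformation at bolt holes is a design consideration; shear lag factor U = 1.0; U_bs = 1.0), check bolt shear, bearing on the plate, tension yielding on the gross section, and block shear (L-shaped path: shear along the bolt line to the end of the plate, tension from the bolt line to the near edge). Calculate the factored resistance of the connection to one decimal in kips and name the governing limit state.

Bolt shear: A_b = π(0.625)²/4 = 0.3068 in². φR_n = 0.75 × 54 × 0.3068 × 3 × 1 = 37.3 kips.
Bearing (0.5 in plate, F_u = 58 ksi): end bolts L_c = 1.125 − 0.6875/2 = 0.78125, R_n = min(1.2×0.78125×0.5×58, 2.4×0.625×0.5×58) = 27.188 kips/bolt; interior L_c = 2.375 − 0.6875 = 1.6875, R_n = 43.5 kips/bolt. φR_n = 0.75 × (1×27.188 + 2×43.5) = 85.6 kips.
Tension yield (gross): A_g = 5.3125×0.5 = 2.6563 in². φR_n = 0.90 × 36 × 2.6563 = 86.1 kips.
Block shear: shear path 1×[1.125+2×2.375] = 1×5.875 in, A_gv = 2.9375, A_nv = 1×(5.875 − 2.5×0.75)×0.5 = 2 in²; tension to near edge: (1 − 0.5×0.75)×0.5 = 0.3125 in². R_n = min(0.6×58×2, 0.6×36×2.9375) + 1.0×58×0.3125 = min(69.6, 63.45) + 18.125 = 81.575 kips. φR_n = 0.75 × 81.575 = 61.2 kips.
Governing: min(37.3, 85.6, 86.1, 61.2) = 37.3 kips → bolt shear.

37.3 kips (bolt shear governs)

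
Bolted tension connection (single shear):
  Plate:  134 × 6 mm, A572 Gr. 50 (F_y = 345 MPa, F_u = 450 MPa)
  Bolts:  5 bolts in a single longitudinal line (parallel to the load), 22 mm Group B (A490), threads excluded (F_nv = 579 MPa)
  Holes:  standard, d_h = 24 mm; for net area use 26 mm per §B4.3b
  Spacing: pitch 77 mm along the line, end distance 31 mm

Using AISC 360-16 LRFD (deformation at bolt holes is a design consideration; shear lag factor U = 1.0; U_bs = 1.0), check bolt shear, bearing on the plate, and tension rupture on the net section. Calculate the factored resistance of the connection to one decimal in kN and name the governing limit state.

Bolt shear: A_b = π(22)²/4 = 380.13 mm². φR_n = 0.75 × 579 × 380.13 × 5 × 1 = 825.4 kN.
Bearing (6 mm plate, F_u = 450 MPa): end bolts L_c = 31 − 24/2 = 19, R_n = min(1.2×19×6×450, 2.4×22×6×450) = 61.56 kN/bolt; interior L_c = 77 − 24 = 53, R_n = 142.56 kN/bolt. φR_n = 0.75 × (1×61.56 + 4×142.56) = 473.9 kN.
Tension rupture (net): A_n = (134 − 1×26)×6 = 648 mm² (U = 1.0, A_e = A_n). φR_n = 0.75 × 450 × 648 = 218.7 kN.
Governing: min(825.4, 473.9, 218.7) = 218.7 kN → net-section rupture.

218.7 kN (net-section rupture governs)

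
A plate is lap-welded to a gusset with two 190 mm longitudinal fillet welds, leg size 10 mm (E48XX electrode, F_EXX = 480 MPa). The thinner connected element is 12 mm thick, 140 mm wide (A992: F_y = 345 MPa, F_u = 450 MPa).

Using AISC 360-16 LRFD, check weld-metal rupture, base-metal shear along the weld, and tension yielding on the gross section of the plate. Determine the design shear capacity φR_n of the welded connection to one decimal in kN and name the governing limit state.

521.6 kN (gross-section yield governs)

Weld metal: throat = 0.707×10 = 7.07 mm, L = 2×190 = 380 mm. φR_n = 0.75 × 0.6 × 480 × 7.07 × 380 = 580.3 kN.
Base metal shear (12 mm plate): yield φR_n = 1.0×0.6×345×12×380 = 943.9 kN; rupture φR_n = 0.75×0.6×450×12×380 = 923.4 kN; take 923.4 kN (rupture).
Tension yield (gross): A_g = 140×12 = 1680 mm². φR_n = 0.90 × 345 × 1680 = 521.6 kN.
Governing: min(580.3, 923.4, 521.6) = 521.6 kN → gross-section yield.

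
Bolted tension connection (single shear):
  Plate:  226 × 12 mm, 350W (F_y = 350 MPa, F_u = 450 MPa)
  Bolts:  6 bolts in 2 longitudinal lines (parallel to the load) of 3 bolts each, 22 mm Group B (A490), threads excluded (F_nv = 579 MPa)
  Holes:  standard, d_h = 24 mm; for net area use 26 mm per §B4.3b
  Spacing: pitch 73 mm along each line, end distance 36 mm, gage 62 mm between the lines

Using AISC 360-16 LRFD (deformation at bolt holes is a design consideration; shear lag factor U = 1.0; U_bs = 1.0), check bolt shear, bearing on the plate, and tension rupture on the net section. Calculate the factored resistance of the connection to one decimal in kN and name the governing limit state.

Bolt shear: A_b = π(22)²/4 = 380.13 mm². φR_n = 0.75 × 579 × 380.13 × 6 × 1 = 990.4 kN.
Bearing (12 mm plate, F_u = 450 MPa): end bolts L_c = 36 − 24/2 = 24, R_n = min(1.2×24×12×450, 2.4×22×12×450) = 155.52 kN/bolt; interior L_c = 73 − 24 = 49, R_n = 285.12 kN/bolt. φR_n = 0.75 × (2×155.52 + 4×285.12) = 1088.6 kN.
Tension rupture (net): A_n = (226 − 2×26)×12 = 2088 mm² (U = 1.0, A_e = A_n). φR_n = 0.75 × 450 × 2088 = 704.7 kN.
Governing: min(990.4, 1088.6, 704.7) = 704.7 kN → net-section rupture.

704.7 kN (net-section rupture governs)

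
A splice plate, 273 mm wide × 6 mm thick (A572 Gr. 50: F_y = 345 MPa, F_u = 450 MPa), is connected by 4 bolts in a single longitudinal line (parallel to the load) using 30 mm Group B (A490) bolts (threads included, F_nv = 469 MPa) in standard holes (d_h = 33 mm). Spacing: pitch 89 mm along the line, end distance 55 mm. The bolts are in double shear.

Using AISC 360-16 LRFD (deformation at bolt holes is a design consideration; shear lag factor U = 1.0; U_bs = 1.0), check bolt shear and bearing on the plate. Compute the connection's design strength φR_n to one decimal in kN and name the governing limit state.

501.8 kN (bearing governs)

Bolt shear: A_b = π(30)²/4 = 706.86 mm². φR_n = 0.75 × 469 × 706.86 × 4 × 2 = 1989.1 kN.
Bearing (6 mm plate, F_u = 450 MPa): end bolts L_c = 55 − 33/2 = 38.5, R_n = min(1.2×38.5×6×450, 2.4×30×6×450) = 124.74 kN/bolt; interior L_c = 89 − 33 = 56, R_n = 181.44 kN/bolt. φR_n = 0.75 × (1×124.74 + 3×181.44) = 501.8 kN.
Governing: min(1989.1, 501.8) = 501.8 kN → bearing.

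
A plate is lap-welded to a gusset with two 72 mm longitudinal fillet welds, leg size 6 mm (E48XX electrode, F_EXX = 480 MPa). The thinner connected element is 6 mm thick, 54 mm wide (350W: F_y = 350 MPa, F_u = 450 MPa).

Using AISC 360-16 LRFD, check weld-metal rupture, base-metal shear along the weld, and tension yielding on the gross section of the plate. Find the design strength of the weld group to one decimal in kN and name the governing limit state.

Weld metal: throat = 0.707×6 = 4.242 mm, L = 2×72 = 144 mm. φR_n = 0.75 × 0.6 × 480 × 4.242 × 144 = 131.9 kN.
Base metal shear (6 mm plate): yield φR_n = 1.0×0.6×350×6×144 = 181.4 kN; rupture φR_n = 0.75×0.6×450×6×144 = 175.0 kN; take 175.0 kN (rupture).
Tension yield (gross): A_g = 54×6 = 324 mm². φR_n = 0.90 × 350 × 324 = 102.1 kN.
Governing: min(131.9, 175.0, 102.1) = 102.1 kN → gross-section yield.

102.1 kN (gross-section yield governs)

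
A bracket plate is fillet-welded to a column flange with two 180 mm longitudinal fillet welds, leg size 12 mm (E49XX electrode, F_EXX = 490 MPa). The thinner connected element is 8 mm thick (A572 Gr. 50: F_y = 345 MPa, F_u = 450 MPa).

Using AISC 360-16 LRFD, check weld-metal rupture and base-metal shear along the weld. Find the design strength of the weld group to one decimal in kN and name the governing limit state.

Weld metal: throat = 0.707×12 = 8.484 mm, L = 2×180 = 360 mm. φR_n = 0.75 × 0.6 × 490 × 8.484 × 360 = 673.5 kN.
Base metal shear (8 mm plate): yield φR_n = 1.0×0.6×345×8×360 = 596.2 kN; rupture φR_n = 0.75×0.6×450×8×360 = 583.2 kN; take 583.2 kN (rupture).
Governing: min(673.5, 583.2) = 583.2 kN → base-metal shear.

583.2 kN (base-metal shear governs)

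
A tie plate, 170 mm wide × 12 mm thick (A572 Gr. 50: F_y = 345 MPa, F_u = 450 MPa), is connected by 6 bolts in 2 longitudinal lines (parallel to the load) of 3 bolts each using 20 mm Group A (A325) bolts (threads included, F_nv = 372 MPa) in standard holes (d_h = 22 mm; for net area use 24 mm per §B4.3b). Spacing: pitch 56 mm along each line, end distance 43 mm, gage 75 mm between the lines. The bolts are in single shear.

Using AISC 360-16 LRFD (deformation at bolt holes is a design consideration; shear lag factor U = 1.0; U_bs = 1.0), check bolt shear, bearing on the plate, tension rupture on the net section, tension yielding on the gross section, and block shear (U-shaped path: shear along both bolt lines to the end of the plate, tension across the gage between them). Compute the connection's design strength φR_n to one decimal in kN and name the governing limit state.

Bolt shear: A_b = π(20)²/4 = 314.16 mm². φR_n = 0.75 × 372 × 314.16 × 6 × 1 = 525.9 kN.
Bearing (12 mm plate, F_u = 450 MPa): end bolts L_c = 43 − 22/2 = 32, R_n = min(1.2×32×12×450, 2.4×20×12×450) = 207.36 kN/bolt; interior L_c = 56 − 22 = 34, R_n = 220.32 kN/bolt. φR_n = 0.75 × (2×207.36 + 4×220.32) = 972.0 kN.
Tension rupture (net): A_n = (170 − 2×24)×12 = 1464 mm² (U = 1.0, A_e = A_n). φR_n = 0.75 × 450 × 1464 = 494.1 kN.
Tension yield (gross): A_g = 170×12 = 2040 mm². φR_n = 0.90 × 345 × 2040 = 633.4 kN.
Block shear: shear path 2×[43+2×56] = 2×155 mm, A_gv = 3720, A_nv = 2×(155 − 2.5×24)×12 = 2280 mm²; tension across gage: (75 − 1×24)×12 = 612 mm². R_n = min(0.6×450×2280, 0.6×345×3720) + 1.0×450×612 = min(615.6, 770.04) + 275.4 = 891 kN. φR_n = 0.75 × 891 = 668.3 kN.
Governing: min(525.9, 972.0, 494.1, 633.4, 668.3) = 494.1 kN → net-section rupture.

494.1 kN (net-section rupture governs)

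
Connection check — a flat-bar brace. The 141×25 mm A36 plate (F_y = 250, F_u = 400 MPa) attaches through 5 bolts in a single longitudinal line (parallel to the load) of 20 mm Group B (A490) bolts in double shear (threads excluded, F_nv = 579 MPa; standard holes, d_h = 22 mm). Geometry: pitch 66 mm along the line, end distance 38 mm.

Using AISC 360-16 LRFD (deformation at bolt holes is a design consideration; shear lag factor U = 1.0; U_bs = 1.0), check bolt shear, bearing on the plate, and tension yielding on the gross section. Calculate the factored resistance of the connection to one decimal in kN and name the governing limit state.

793.1 kN (gross-section yield governs)

Bolt shear: A_b = π(20)²/4 = 314.16 mm². φR_n = 0.75 × 579 × 314.16 × 5 × 2 = 1364.2 kN.
Bearing (25 mm plate, F_u = 400 MPa): end bolts L_c = 38 − 22/2 = 27, R_n = min(1.2×27×25×400, 2.4×20×25×400) = 324 kN/bolt; interior L_c = 66 − 22 = 44, R_n = 480 kN/bolt. φR_n = 0.75 × (1×324 + 4×480) = 1683.0 kN.
Tension yield (gross): A_g = 141×25 = 3525 mm². φR_n = 0.90 × 250 × 3525 = 793.1 kN.
Governing: min(1364.2, 1683.0, 793.1) = 793.1 kN → gross-section yield.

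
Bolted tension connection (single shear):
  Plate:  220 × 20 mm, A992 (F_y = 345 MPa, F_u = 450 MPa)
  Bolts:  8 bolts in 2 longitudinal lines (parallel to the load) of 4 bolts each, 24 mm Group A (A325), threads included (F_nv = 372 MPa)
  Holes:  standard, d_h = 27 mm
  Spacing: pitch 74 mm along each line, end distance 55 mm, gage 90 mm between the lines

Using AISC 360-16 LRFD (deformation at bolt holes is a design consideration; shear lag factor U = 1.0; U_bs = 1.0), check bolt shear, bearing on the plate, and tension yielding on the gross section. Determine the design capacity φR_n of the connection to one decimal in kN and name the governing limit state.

1009.7 kN (bolt shear governs)

Bolt shear: A_b = π(24)²/4 = 452.39 mm². φR_n = 0.75 × 372 × 452.39 × 8 × 1 = 1009.7 kN.
Bearing (20 mm plate, F_u = 450 MPa): end bolts L_c = 55 − 27/2 = 41.5, R_n = min(1.2×41.5×20×450, 2.4×24×20×450) = 448.2 kN/bolt; interior L_c = 74 − 27 = 47, R_n = 507.6 kN/bolt. φR_n = 0.75 × (2×448.2 + 6×507.6) = 2956.5 kN.
Tension yield (gross): A_g = 220×20 = 4400 mm². φR_n = 0.90 × 345 × 4400 = 1366.2 kN.
Governing: min(1009.7, 2956.5, 1366.2) = 1009.7 kN → bolt shear.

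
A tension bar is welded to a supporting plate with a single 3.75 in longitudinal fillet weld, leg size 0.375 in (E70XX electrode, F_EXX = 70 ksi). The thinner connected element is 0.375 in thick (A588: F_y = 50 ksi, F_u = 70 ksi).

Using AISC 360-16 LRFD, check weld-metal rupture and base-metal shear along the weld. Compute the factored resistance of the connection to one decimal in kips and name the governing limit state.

31.3 kips (weld metal governs)

Weld metal: throat = 0.707×0.375 = 0.26513 in, L = 3.75 in. φR_n = 0.75 × 0.6 × 70 × 0.26513 × 3.75 = 31.3 kips.
Base metal shear (0.375 in plate): yield φR_n = 1.0×0.6×50×0.375×3.75 = 42.2 kips; rupture φR_n = 0.75×0.6×70×0.375×3.75 = 44.3 kips; take 42.2 kips (yield).
Governing: min(31.3, 42.2) = 31.3 kips → weld metal.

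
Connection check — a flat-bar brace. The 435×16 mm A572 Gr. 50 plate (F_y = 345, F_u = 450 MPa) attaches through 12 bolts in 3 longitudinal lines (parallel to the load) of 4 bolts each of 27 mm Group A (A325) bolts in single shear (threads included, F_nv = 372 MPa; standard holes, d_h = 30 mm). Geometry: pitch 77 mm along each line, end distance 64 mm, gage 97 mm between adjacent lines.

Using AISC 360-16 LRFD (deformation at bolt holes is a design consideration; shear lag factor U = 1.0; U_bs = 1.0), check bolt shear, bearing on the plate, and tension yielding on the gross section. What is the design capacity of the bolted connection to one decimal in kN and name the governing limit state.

Bolt shear: A_b = π(27)²/4 = 572.56 mm². φR_n = 0.75 × 372 × 572.56 × 12 × 1 = 1916.9 kN.
Bearing (16 mm plate, F_u = 450 MPa): end bolts L_c = 64 − 30/2 = 49, R_n = min(1.2×49×16×450, 2.4×27×16×450) = 423.36 kN/bolt; interior L_c = 77 − 30 = 47, R_n = 406.08 kN/bolt. φR_n = 0.75 × (3×423.36 + 9×406.08) = 3693.6 kN.
Tension yield (gross): A_g = 435×16 = 6960 mm². φR_n = 0.90 × 345 × 6960 = 2161.1 kN.
Governing: min(1916.9, 3693.6, 2161.1) = 1916.9 kN → bolt shear.

1916.9 kN (bolt shear governs)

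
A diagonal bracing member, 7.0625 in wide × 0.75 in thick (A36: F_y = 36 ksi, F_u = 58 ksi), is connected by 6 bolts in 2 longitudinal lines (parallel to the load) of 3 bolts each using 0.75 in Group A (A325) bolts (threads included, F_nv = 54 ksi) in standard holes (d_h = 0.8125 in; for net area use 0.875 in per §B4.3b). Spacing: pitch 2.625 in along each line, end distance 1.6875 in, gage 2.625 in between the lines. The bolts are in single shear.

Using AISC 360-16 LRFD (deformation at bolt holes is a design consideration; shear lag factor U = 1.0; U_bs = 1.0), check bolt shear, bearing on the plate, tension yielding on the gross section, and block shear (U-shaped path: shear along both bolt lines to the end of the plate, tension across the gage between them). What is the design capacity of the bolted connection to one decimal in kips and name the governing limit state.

107.4 kips (bolt shear governs)

Bolt shear: A_b = π(0.75)²/4 = 0.44179 in². φR_n = 0.75 × 54 × 0.44179 × 6 × 1 = 107.4 kips.
Bearing (0.75 in plate, F_u = 58 ksi): end bolts L_c = 1.6875 − 0.8125/2 = 1.28125, R_n = min(1.2×1.28125×0.75×58, 2.4×0.75×0.75×58) = 66.881 kips/bolt; interior L_c = 2.625 − 0.8125 = 1.8125, R_n = 78.3 kips/bolt. φR_n = 0.75 × (2×66.881 + 4×78.3) = 335.2 kips.
Tension yield (gross): A_g = 7.0625×0.75 = 5.2969 in². φR_n = 0.90 × 36 × 5.2969 = 171.6 kips.
Block shear: shear path 2×[1.6875+2×2.625] = 2×6.9375 in, A_gv = 10.406, A_nv = 2×(6.9375 − 2.5×0.875)×0.75 = 7.125 in²; tension across gage: (2.625 − 1×0.875)×0.75 = 1.3125 in². R_n = min(0.6×58×7.125, 0.6×36×10.406) + 1.0×58×1.3125 = min(247.95, 224.77) + 76.125 = 300.9 kips. φR_n = 0.75 × 300.9 = 225.7 kips.
Governing: min(107.4, 335.2, 171.6, 225.7) = 107.4 kips → bolt shear.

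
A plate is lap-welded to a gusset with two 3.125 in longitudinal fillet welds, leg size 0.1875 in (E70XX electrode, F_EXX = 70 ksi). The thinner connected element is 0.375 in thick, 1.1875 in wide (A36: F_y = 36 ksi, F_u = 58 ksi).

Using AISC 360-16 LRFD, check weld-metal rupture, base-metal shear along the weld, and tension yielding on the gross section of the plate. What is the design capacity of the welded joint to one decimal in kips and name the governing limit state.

14.4 kips (gross-section yield governs)

Weld metal: throat = 0.707×0.1875 = 0.13256 in, L = 2×3.125 = 6.25 in. φR_n = 0.75 × 0.6 × 70 × 0.13256 × 6.25 = 26.1 kips.
Base metal shear (0.375 in plate): yield φR_n = 1.0×0.6×36×0.375×6.25 = 50.6 kips; rupture φR_n = 0.75×0.6×58×0.375×6.25 = 61.2 kips; take 50.6 kips (yield).
Tension yield (gross): A_g = 1.1875×0.375 = 0.44531 in². φR_n = 0.90 × 36 × 0.44531 = 14.4 kips.
Governing: min(26.1, 50.6, 14.4) = 14.4 kips → gross-section yield.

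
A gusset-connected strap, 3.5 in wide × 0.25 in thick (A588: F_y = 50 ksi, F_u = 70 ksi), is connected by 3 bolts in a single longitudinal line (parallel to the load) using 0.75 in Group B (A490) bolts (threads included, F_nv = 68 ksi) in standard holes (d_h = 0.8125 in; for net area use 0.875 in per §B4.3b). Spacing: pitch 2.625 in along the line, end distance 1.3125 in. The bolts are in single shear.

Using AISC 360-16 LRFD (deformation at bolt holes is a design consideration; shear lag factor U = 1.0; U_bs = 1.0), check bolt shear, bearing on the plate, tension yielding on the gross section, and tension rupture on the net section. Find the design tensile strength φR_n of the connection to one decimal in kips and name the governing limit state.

Bolt shear: A_b = π(0.75)²/4 = 0.44179 in². φR_n = 0.75 × 68 × 0.44179 × 3 × 1 = 67.6 kips.
Bearing (0.25 in plate, F_u = 70 ksi): end bolts L_c = 1.3125 − 0.8125/2 = 0.90625, R_n = min(1.2×0.90625×0.25×70, 2.4×0.75×0.25×70) = 19.031 kips/bolt; interior L_c = 2.625 − 0.8125 = 1.8125, R_n = 31.5 kips/bolt. φR_n = 0.75 × (1×19.031 + 2×31.5) = 61.5 kips.
Tension yield (gross): A_g = 3.5×0.25 = 0.875 in². φR_n = 0.90 × 50 × 0.875 = 39.4 kips.
Tension rupture (net): A_n = (3.5 − 1×0.875)×0.25 = 0.65625 in² (U = 1.0, A_e = A_n). φR_n = 0.75 × 70 × 0.65625 = 34.5 kips.
Governing: min(67.6, 61.5, 39.4, 34.5) = 34.5 kips → net-section rupture.

34.5 kips (net-section rupture governs)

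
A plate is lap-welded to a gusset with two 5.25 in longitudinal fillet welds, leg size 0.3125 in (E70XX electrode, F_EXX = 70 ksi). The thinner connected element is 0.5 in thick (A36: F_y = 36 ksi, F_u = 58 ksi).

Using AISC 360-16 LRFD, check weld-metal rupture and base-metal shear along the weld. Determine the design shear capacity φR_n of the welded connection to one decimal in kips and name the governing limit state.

73.1 kips (weld metal governs)

Weld metal: throat = 0.707×0.3125 = 0.22094 in, L = 2×5.25 = 10.5 in. φR_n = 0.75 × 0.6 × 70 × 0.22094 × 10.5 = 73.1 kips.
Base metal shear (0.5 in plate): yield φR_n = 1.0×0.6×36×0.5×10.5 = 113.4 kips; rupture φR_n = 0.75×0.6×58×0.5×10.5 = 137.0 kips; take 113.4 kips (yield).
Governing: min(73.1, 113.4) = 73.1 kips → weld metal.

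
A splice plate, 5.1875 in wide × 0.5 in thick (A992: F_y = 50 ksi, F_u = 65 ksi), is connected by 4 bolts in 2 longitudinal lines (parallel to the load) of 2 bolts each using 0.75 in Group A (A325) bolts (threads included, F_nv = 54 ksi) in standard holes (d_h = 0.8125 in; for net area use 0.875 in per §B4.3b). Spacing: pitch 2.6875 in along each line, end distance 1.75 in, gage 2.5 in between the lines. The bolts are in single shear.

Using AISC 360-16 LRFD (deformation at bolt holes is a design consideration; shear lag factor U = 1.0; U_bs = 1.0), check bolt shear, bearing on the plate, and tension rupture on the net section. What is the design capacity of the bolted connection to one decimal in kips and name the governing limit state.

Bolt shear: A_b = π(0.75)²/4 = 0.44179 in². φR_n = 0.75 × 54 × 0.44179 × 4 × 1 = 71.6 kips.
Bearing (0.5 in plate, F_u = 65 ksi): end bolts L_c = 1.75 − 0.8125/2 = 1.34375, R_n = min(1.2×1.34375×0.5×65, 2.4×0.75×0.5×65) = 52.406 kips/bolt; interior L_c = 2.6875 − 0.8125 = 1.875, R_n = 58.5 kips/bolt. φR_n = 0.75 × (2×52.406 + 2×58.5) = 166.4 kips.
Tension rupture (net): A_n = (5.1875 − 2×0.875)×0.5 = 1.7188 in² (U = 1.0, A_e = A_n). φR_n = 0.75 × 65 × 1.7188 = 83.8 kips.
Governing: min(71.6, 166.4, 83.8) = 71.6 kips → bolt shear.

71.6 kips (bolt shear governs)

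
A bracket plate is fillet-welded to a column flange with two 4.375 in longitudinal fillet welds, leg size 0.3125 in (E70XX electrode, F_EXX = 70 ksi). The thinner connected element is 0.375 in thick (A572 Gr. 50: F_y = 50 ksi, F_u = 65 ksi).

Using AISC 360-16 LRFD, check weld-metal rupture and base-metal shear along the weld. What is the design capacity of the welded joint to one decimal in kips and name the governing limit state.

60.9 kips (weld metal governs)

Weld metal: throat = 0.707×0.3125 = 0.22094 in, L = 2×4.375 = 8.75 in. φR_n = 0.75 × 0.6 × 70 × 0.22094 × 8.75 = 60.9 kips.
Base metal shear (0.375 in plate): yield φR_n = 1.0×0.6×50×0.375×8.75 = 98.4 kips; rupture φR_n = 0.75×0.6×65×0.375×8.75 = 96.0 kips; take 96.0 kips (rupture).
Governing: min(60.9, 96.0) = 60.9 kips → weld metal.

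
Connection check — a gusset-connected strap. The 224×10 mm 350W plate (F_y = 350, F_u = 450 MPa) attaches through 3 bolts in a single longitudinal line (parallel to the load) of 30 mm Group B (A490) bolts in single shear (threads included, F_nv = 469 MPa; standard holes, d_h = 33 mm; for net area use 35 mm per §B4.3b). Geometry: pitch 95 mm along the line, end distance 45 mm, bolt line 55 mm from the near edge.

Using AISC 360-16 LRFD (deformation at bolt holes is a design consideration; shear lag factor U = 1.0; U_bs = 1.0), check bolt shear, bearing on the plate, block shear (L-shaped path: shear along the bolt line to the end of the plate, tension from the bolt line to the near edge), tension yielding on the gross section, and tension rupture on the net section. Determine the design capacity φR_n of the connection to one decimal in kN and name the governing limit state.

425.3 kN (block shear governs)

Bolt shear: A_b = π(30)²/4 = 706.86 mm². φR_n = 0.75 × 469 × 706.86 × 3 × 1 = 745.9 kN.
Bearing (10 mm plate, F_u = 450 MPa): end bolts L_c = 45 − 33/2 = 28.5, R_n = min(1.2×28.5×10×450, 2.4×30×10×450) = 153.9 kN/bolt; interior L_c = 95 − 33 = 62, R_n = 324 kN/bolt. φR_n = 0.75 × (1×153.9 + 2×324) = 601.4 kN.
Block shear: shear path 1×[45+2×95] = 1×235 mm, A_gv = 2350, A_nv = 1×(235 − 2.5×35)×10 = 1475 mm²; tension to near edge: (55 − 0.5×35)×10 = 375 mm². R_n = min(0.6×450×1475, 0.6×350×2350) + 1.0×450×375 = min(398.25, 493.5) + 168.75 = 567 kN. φR_n = 0.75 × 567 = 425.3 kN.
Tension yield (gross): A_g = 224×10 = 2240 mm². φR_n = 0.90 × 350 × 2240 = 705.6 kN.
Tension rupture (net): A_n = (224 − 1×35)×10 = 1890 mm² (U = 1.0, A_e = A_n). φR_n = 0.75 × 450 × 1890 = 637.9 kN.
Governing: min(745.9, 601.4, 425.3, 705.6, 637.9) = 425.3 kN → block shear.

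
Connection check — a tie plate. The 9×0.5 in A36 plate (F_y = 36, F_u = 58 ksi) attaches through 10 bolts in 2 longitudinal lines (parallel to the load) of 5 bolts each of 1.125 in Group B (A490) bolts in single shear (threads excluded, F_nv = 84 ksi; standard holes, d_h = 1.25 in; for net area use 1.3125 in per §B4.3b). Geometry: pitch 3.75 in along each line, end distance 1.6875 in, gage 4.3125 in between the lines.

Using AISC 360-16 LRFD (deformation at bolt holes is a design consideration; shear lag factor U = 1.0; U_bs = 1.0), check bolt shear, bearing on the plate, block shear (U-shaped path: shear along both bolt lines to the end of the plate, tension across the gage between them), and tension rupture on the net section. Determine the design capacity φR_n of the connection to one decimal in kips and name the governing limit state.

Bolt shear: A_b = π(1.125)²/4 = 0.99402 in². φR_n = 0.75 × 84 × 0.99402 × 10 × 1 = 626.2 kips.
Bearing (0.5 in plate, F_u = 58 ksi): end bolts L_c = 1.6875 − 1.25/2 = 1.0625, R_n = min(1.2×1.0625×0.5×58, 2.4×1.125×0.5×58) = 36.975 kips/bolt; interior L_c = 3.75 − 1.25 = 2.5, R_n = 78.3 kips/bolt. φR_n = 0.75 × (2×36.975 + 8×78.3) = 525.3 kips.
Block shear: shear path 2×[1.6875+4×3.75] = 2×16.6875 in, A_gv = 16.688, A_nv = 2×(16.6875 − 4.5×1.3125)×0.5 = 10.781 in²; tension across gage: (4.3125 − 1×1.3125)×0.5 = 1.5 in². R_n = min(0.6×58×10.781, 0.6×36×16.688) + 1.0×58×1.5 = min(375.18, 360.46) + 87 = 447.46 kips. φR_n = 0.75 × 447.46 = 335.6 kips.
Tension rupture (net): A_n = (9 − 2×1.3125)×0.5 = 3.1875 in² (U = 1.0, A_e = A_n). φR_n = 0.75 × 58 × 3.1875 = 138.7 kips.
Governing: min(626.2, 525.3, 335.6, 138.7) = 138.7 kips → net-section rupture.

138.7 kips (net-section rupture governs)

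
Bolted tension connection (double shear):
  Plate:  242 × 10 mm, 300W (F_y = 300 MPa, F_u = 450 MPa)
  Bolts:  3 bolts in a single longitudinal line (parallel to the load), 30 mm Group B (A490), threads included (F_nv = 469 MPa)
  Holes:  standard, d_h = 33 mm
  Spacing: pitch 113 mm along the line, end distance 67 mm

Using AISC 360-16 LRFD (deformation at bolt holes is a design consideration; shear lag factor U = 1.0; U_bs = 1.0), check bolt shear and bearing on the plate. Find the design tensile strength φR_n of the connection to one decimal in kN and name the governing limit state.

Bolt shear: A_b = π(30)²/4 = 706.86 mm². φR_n = 0.75 × 469 × 706.86 × 3 × 2 = 1491.8 kN.
Bearing (10 mm plate, F_u = 450 MPa): end bolts L_c = 67 − 33/2 = 50.5, R_n = min(1.2×50.5×10×450, 2.4×30×10×450) = 272.7 kN/bolt; interior L_c = 113 − 33 = 80, R_n = 324 kN/bolt. φR_n = 0.75 × (1×272.7 + 2×324) = 690.5 kN.
Governing: min(1491.8, 690.5) = 690.5 kN → bearing.

690.5 kN (bearing governs)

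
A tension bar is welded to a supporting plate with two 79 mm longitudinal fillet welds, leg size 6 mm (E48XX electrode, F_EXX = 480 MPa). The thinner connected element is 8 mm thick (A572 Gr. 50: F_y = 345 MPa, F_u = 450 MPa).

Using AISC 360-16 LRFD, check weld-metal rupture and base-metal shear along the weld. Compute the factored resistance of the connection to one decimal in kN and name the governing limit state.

144.8 kN (weld metal governs)

Weld metal: throat = 0.707×6 = 4.242 mm, L = 2×79 = 158 mm. φR_n = 0.75 × 0.6 × 480 × 4.242 × 158 = 144.8 kN.
Base metal shear (8 mm plate): yield φR_n = 1.0×0.6×345×8×158 = 261.6 kN; rupture φR_n = 0.75×0.6×450×8×158 = 256.0 kN; take 256.0 kN (rupture).
Governing: min(144.8, 256.0) = 144.8 kN → weld metal.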